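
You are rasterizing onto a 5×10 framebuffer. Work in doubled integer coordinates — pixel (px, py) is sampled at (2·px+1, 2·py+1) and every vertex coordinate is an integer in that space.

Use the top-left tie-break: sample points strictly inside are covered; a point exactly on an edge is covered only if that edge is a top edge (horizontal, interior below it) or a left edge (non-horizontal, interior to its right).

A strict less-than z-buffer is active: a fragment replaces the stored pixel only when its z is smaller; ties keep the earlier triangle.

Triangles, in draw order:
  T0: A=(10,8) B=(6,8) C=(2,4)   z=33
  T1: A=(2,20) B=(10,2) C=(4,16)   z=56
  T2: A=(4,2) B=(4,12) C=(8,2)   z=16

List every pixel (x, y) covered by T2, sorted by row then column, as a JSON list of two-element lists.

T0:
  2·area = 16
  edge (10, 8)→(6, 8): d=(-4,0) right/bottom  bias=-1
  edge (6, 8)→(2, 4): d=(-4,-4) top-left  bias=+0
  edge (2, 4)→(10, 8): d=(8,4) right/bottom  bias=-1
    (0,1)@(1, 3): e=[20,0,-4] → ·  [on edge]
    (1,2)@(3, 5): e=[12,0,4] → #  [on edge]
    (2,2)@(5, 5): e=[12,8,-4] → ·
    (1,3)@(3, 7): e=[4,-8,20] → ·
    (2,3)@(5, 7): e=[4,0,12] → #  [on edge]
    (3,3)@(7, 7): e=[4,8,4] → #
    (4,3)@(9, 7): e=[4,16,-4] → ·
    (2,4)@(5, 9): e=[-4,-8,28] → ·
    (3,4)@(7, 9): e=[-4,0,20] → ·  [on edge]
    (4,5)@(9, 11): e=[-12,0,28] → ·  [on edge]
  covered (3 px):
    · · · · ·
    · · · · ·
    · # · · ·
    · · # # ·
    · · · · ·
    · · · · ·
    · · · · ·
    · · · · ·
    · · · · ·
    · · · · ·
T1:
  2·area = 4
  edge (2, 20)→(10, 2): d=(8,-18) top-left  bias=+0
  edge (10, 2)→(4, 16): d=(-6,14) right/bottom  bias=-1
  edge (4, 16)→(2, 20): d=(-2,4) right/bottom  bias=-1
    (3,4)@(7, 9): e=[2,0,2] → ·  [on edge]
  covered (0 px):
    · · · · ·
    · · · · ·
    · · · · ·
    · · · · ·
    · · · · ·
    · · · · ·
    · · · · ·
    · · · · ·
    · · · · ·
    · · · · ·
T2:
  2·area = 40  (B↔C swapped to make it positive)
  edge (4, 2)→(8, 2): d=(4,0) top-left  bias=+0
  edge (8, 2)→(4, 12): d=(-4,10) right/bottom  bias=-1
  edge (4, 12)→(4, 2): d=(0,-10) top-left  bias=+0
    (2,1)@(5, 3): e=[4,26,10] → #
    (3,1)@(7, 3): e=[4,6,30] → #
    (4,1)@(9, 3): e=[4,-14,50] → ·
    (2,2)@(5, 5): e=[12,18,10] → #
    (3,2)@(7, 5): e=[12,-2,30] → ·
    (2,3)@(5, 7): e=[20,10,10] → #
    (3,3)@(7, 7): e=[20,-10,30] → ·
    (2,4)@(5, 9): e=[28,2,10] → #
    (3,4)@(7, 9): e=[28,-18,30] → ·
    (2,5)@(5, 11): e=[36,-6,10] → ·
  covered (5 px):
    · · · · ·
    · · # # ·
    · · # · ·
    · · # · ·
    · · # · ·
    · · · · ·
    · · · · ·
    · · · · ·
    · · · · ·
    · · · · ·

Result: [[2,1],[3,1],[2,2],[2,3],[2,4]]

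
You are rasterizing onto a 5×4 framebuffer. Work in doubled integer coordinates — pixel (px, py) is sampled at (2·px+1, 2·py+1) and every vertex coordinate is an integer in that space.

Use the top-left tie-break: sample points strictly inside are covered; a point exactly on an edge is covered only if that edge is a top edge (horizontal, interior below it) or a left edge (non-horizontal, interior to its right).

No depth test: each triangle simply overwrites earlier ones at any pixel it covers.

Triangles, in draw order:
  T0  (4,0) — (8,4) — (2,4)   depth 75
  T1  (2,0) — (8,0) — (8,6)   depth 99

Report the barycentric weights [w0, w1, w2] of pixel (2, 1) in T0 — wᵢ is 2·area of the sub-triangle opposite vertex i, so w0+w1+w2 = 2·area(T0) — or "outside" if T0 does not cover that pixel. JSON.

T0:
  2·area = 24
  edge (4, 0)→(8, 4): d=(4,4) right/bottom  bias=-1
  edge (8, 4)→(2, 4): d=(-6,0) right/bottom  bias=-1
  edge (2, 4)→(4, 0): d=(2,-4) top-left  bias=+0
    (2,0)@(5, 1): e=[0,18,6] → ·  [on edge]
    (1,1)@(3, 3): e=[16,6,2] → █
    (2,1)@(5, 3): e=[8,6,10] → █
    (3,1)@(7, 3): e=[0,6,18] → ·  [on edge]
    (1,2)@(3, 5): e=[24,-6,6] → ·
    (2,2)@(5, 5): e=[16,-6,14] → ·
    (4,2)@(9, 5): e=[0,-6,30] → ·  [on edge]
  covered (2 px):
    · · · · ·
    · █ █ · ·
    · · · · ·
    · · · · ·
T1:
  2·area = 36
  edge (2, 0)→(8, 0): d=(6,0) top-left  bias=+0
  edge (8, 0)→(8, 6): d=(0,6) right/bottom  bias=-1
  edge (8, 6)→(2, 0): d=(-6,-6) top-left  bias=+0
    (1,0)@(3, 1): e=[6,30,0] → █  [on edge]
    (2,0)@(5, 1): e=[6,18,12] → █
    (3,0)@(7, 1): e=[6,6,24] → █
    (4,0)@(9, 1): e=[6,-6,36] → ·
    (1,1)@(3, 3): e=[18,30,-12] → ·
    (2,1)@(5, 3): e=[18,18,0] → █  [on edge]
    (4,1)@(9, 3): e=[18,-6,24] → ·
    (2,2)@(5, 5): e=[30,18,-12] → ·
    (3,2)@(7, 5): e=[30,6,0] → █  [on edge]
    (4,2)@(9, 5): e=[30,-6,12] → ·
    (3,3)@(7, 7): e=[42,6,-12] → ·
    (4,3)@(9, 7): e=[42,-6,0] → ·  [on edge]
  covered (6 px):
    · █ █ █ ·
    · · █ █ ·
    · · · █ ·
    · · · · ·

Result: [6,10,8]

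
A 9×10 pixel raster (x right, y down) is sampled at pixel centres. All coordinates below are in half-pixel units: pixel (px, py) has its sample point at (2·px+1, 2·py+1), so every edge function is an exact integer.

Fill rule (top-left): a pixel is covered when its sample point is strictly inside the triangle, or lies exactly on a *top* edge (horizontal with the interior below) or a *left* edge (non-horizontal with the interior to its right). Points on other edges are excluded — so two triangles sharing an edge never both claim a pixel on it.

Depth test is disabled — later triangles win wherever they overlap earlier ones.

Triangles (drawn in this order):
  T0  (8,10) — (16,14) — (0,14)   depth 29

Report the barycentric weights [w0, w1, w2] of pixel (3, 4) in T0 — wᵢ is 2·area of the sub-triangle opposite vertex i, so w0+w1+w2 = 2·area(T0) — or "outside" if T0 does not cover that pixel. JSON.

T0:
  2·area = 64
  edge (8, 10)→(16, 14): d=(8,4) right/bottom  bias=-1
  edge (16, 14)→(0, 14): d=(-16,0) right/bottom  bias=-1
  edge (0, 14)→(8, 10): d=(8,-4) top-left  bias=+0
    (3,5)@(7, 11): e=[12,48,4] → █
    (4,5)@(9, 11): e=[4,48,12] → █
    (5,5)@(11, 11): e=[-4,48,20] → ·
    (1,6)@(3, 13): e=[44,16,4] → █
    (2,6)@(5, 13): e=[36,16,12] → █
    (5,6)@(11, 13): e=[12,16,36] → █
    (6,6)@(13, 13): e=[4,16,44] → █
    (7,6)@(15, 13): e=[-4,16,52] → ·
    (1,7)@(3, 15): e=[60,-16,20] → ·
    (2,7)@(5, 15): e=[52,-16,28] → ·
    (3,7)@(7, 15): e=[44,-16,36] → ·
    (4,7)@(9, 15): e=[36,-16,44] → ·
  covered (8 px):
    · · · · · · · · ·
    · · · · · · · · ·
    · · · · · · · · ·
    · · · · · · · · ·
    · · · · · · · · ·
    · · · █ █ · · · ·
    · █ █ █ █ █ █ · ·
    · · · · · · · · ·
    · · · · · · · · ·
    · · · · · · · · ·

Final: "outside"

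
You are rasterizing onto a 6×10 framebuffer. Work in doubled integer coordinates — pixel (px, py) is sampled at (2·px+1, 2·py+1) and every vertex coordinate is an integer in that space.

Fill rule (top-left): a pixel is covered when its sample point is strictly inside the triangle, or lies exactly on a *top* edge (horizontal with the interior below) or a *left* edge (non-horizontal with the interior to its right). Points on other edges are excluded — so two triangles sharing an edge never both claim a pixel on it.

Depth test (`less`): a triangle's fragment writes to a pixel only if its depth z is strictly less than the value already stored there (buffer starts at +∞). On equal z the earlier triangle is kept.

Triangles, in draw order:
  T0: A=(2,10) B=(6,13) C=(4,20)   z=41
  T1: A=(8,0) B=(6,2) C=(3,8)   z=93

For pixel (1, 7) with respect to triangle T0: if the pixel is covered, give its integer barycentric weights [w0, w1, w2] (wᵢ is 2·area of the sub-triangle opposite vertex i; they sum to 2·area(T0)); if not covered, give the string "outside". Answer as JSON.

T0:
  2·area = 34
  edge (2, 10)→(6, 13): d=(4,3) right/bottom  bias=-1
  edge (6, 13)→(4, 20): d=(-2,7) right/bottom  bias=-1
  edge (4, 20)→(2, 10): d=(-2,-10) top-left  bias=+0
    (0,2)@(1, 5): e=[-17,51,0] → ·  [on edge]
    (1,5)@(3, 11): e=[1,25,8] → █
    (2,5)@(5, 11): e=[-5,11,28] → ·
    (1,6)@(3, 13): e=[9,21,4] → █
    (2,6)@(5, 13): e=[3,7,24] → █
    (3,6)@(7, 13): e=[-3,-7,44] → ·
    (1,7)@(3, 15): e=[17,17,0] → █  [on edge]
    (3,7)@(7, 15): e=[5,-11,40] → ·
    (1,8)@(3, 17): e=[25,13,-4] → ·
    (2,8)@(5, 17): e=[19,-1,16] → ·
  covered (5 px):
    · · · · · ·
    · · · · · ·
    · · · · · ·
    · · · · · ·
    · · · · · ·
    · █ · · · ·
    · █ █ · · ·
    · █ █ · · ·
    · · · · · ·
    · · · · · ·
T1:
  2·area = 6  (B↔C swapped to make it positive)
  edge (8, 0)→(3, 8): d=(-5,8) right/bottom  bias=-1
  edge (3, 8)→(6, 2): d=(3,-6) top-left  bias=+0
  edge (6, 2)→(8, 0): d=(2,-2) top-left  bias=+0
    (3,0)@(7, 1): e=[3,3,0] → █  [on edge]
    (4,0)@(9, 1): e=[-13,15,4] → ·
    (2,1)@(5, 3): e=[9,-3,0] → ·  [on edge]
    (3,1)@(7, 3): e=[-7,9,4] → ·
    (1,2)@(3, 5): e=[15,-9,0] → ·  [on edge]
    (0,3)@(1, 7): e=[21,-15,0] → ·  [on edge]
  covered (1 px):
    · · · █ · ·
    · · · · · ·
    · · · · · ·
    · · · · · ·
    · · · · · ·
    · · · · · ·
    · · · · · ·
    · · · · · ·
    · · · · · ·
    · · · · · ·

Answer: [17,0,17]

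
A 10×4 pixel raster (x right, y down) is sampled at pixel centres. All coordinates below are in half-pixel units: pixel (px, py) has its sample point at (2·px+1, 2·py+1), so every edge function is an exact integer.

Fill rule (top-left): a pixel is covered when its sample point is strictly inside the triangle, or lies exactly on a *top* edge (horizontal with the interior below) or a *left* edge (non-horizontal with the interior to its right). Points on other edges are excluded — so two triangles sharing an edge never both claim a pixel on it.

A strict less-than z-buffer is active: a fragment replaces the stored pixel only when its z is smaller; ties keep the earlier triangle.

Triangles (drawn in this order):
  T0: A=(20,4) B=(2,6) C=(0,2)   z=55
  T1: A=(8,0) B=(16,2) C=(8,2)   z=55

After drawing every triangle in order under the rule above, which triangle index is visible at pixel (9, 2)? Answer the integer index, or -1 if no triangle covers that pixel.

T0:
  2·area = 76
  edge (20, 4)→(2, 6): d=(-18,2) right/bottom  bias=-1
  edge (2, 6)→(0, 2): d=(-2,-4) top-left  bias=+0
  edge (0, 2)→(20, 4): d=(20,2) right/bottom  bias=-1
    (0,1)@(1, 3): e=[56,2,18] → #
    (1,1)@(3, 3): e=[52,10,14] → #
    (2,1)@(5, 3): e=[48,18,10] → #
    (3,1)@(7, 3): e=[44,26,6] → #
    (4,1)@(9, 3): e=[40,34,2] → #
    (5,1)@(11, 3): e=[36,42,-2] → ·
    (0,2)@(1, 5): e=[20,-2,58] → ·
    (1,2)@(3, 5): e=[16,6,54] → #
    (5,2)@(11, 5): e=[0,38,38] → ·  [on edge]
    (1,3)@(3, 7): e=[-20,2,94] → ·
    (2,3)@(5, 7): e=[-24,10,90] → ·
    (3,3)@(7, 7): e=[-28,18,86] → ·
  covered (9 px):
    · · · · · · · · · ·
    # # # # # · · · · ·
    · # # # # · · · · ·
    · · · · · · · · · ·
T1:
  2·area = 16
  edge (8, 0)→(16, 2): d=(8,2) right/bottom  bias=-1
  edge (16, 2)→(8, 2): d=(-8,0) right/bottom  bias=-1
  edge (8, 2)→(8, 0): d=(0,-2) top-left  bias=+0
    (4,0)@(9, 1): e=[6,8,2] → #
    (5,0)@(11, 1): e=[2,8,6] → #
    (6,0)@(13, 1): e=[-2,8,10] → ·
    (4,1)@(9, 3): e=[22,-8,2] → ·
    (5,1)@(11, 3): e=[18,-8,6] → ·
  covered (2 px):
    · · · · # # · · · ·
    · · · · · · · · · ·
    · · · · · · · · · ·
    · · · · · · · · · ·

Z-buffer (winner per pixel, '.' = empty):
  . . . . 1 1 . . . .
  0 0 0 0 0 . . . . .
  . 0 0 0 0 . . . . .
  . . . . . . . . . .

Final: -1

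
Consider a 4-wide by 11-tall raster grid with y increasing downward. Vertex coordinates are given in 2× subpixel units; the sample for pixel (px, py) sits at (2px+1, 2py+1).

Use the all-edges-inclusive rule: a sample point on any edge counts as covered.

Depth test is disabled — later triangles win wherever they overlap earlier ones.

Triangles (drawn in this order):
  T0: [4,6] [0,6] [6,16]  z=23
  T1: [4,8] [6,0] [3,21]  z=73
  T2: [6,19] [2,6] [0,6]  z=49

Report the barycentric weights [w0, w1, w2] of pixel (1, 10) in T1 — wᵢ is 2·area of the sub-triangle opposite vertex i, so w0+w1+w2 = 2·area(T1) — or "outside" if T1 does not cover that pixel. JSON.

T0:
  2·area = 40  (B↔C swapped to make it positive)
  edge (4, 6)→(6, 16): d=(2,10) inclusive
  edge (6, 16)→(0, 6): d=(-6,-10) inclusive
  edge (0, 6)→(4, 6): d=(4,0) inclusive
    (1,0)@(3, 1): e=[0,60,-20] → ·  [on edge]
    (0,3)@(1, 7): e=[32,4,4] → █
    (1,3)@(3, 7): e=[12,24,4] → █
    (2,3)@(5, 7): e=[-8,44,4] → ·
    (0,4)@(1, 9): e=[36,-8,12] → ·
    (1,4)@(3, 9): e=[16,12,12] → █
    (2,4)@(5, 9): e=[-4,32,12] → ·
    (1,5)@(3, 11): e=[20,0,20] → █  [on edge]
    (2,5)@(5, 11): e=[0,20,20] → █  [on edge]
    (3,5)@(7, 11): e=[-20,40,20] → ·
    (1,6)@(3, 13): e=[24,-12,28] → ·
    (2,6)@(5, 13): e=[4,8,28] → █
    (3,10)@(7, 21): e=[0,-20,60] → ·  [on edge]
  covered (6 px):
    · · · ·
    · · · ·
    · · · ·
    █ █ · ·
    · █ · ·
    · █ █ ·
    · · █ ·
    · · · ·
    · · · ·
    · · · ·
    · · · ·
T1:
  2·area = 18
  edge (4, 8)→(6, 0): d=(2,-8) inclusive
  edge (6, 0)→(3, 21): d=(-3,21) inclusive
  edge (3, 21)→(4, 8): d=(1,-13) inclusive
    (2,2)@(5, 5): e=[2,6,10] → █
    (3,2)@(7, 5): e=[18,-36,36] → ·
    (2,3)@(5, 7): e=[6,0,12] → █  [on edge]
    (3,3)@(7, 7): e=[22,-42,38] → ·
    (2,4)@(5, 9): e=[10,-6,14] → ·
    (1,10)@(3, 21): e=[18,0,0] → █  [on edge]
    (2,10)@(5, 21): e=[34,-42,26] → ·
  covered (3 px):
    · · · ·
    · · · ·
    · · █ ·
    · · █ ·
    · · · ·
    · · · ·
    · · · ·
    · · · ·
    · · · ·
    · · · ·
    · █ · ·
T2:
  2·area = 26  (B↔C swapped to make it positive)
  edge (6, 19)→(0, 6): d=(-6,-13) inclusive
  edge (0, 6)→(2, 6): d=(2,0) inclusive
  edge (2, 6)→(6, 19): d=(4,13) inclusive
    (0,3)@(1, 7): e=[7,2,17] → █
    (1,3)@(3, 7): e=[33,2,-9] → ·
    (0,4)@(1, 9): e=[-5,6,25] → ·
    (1,5)@(3, 11): e=[9,10,7] → █
    (2,5)@(5, 11): e=[35,10,-19] → ·
    (1,6)@(3, 13): e=[-3,14,15] → ·
  covered (2 px):
    · · · ·
    · · · ·
    · · · ·
    █ · · ·
    · · · ·
    · █ · ·
    · · · ·
    · · · ·
    · · · ·
    · · · ·
    · · · ·

Result: [0,0,18]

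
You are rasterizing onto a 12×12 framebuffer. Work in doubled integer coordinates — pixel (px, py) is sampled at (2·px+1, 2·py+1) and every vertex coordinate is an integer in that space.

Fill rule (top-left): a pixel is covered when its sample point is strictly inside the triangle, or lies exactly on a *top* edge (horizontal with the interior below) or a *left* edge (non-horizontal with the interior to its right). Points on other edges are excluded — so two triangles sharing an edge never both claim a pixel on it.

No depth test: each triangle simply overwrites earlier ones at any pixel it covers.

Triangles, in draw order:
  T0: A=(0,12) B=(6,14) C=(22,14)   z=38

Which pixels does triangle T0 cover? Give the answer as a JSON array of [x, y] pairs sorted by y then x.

T0:
  2·area = 32  (B↔C swapped to make it positive)
  edge (0, 12)→(22, 14): d=(22,2) right/bottom  bias=-1
  edge (22, 14)→(6, 14): d=(-16,0) right/bottom  bias=-1
  edge (6, 14)→(0, 12): d=(-6,-2) top-left  bias=+0
    (1,6)@(3, 13): e=[16,16,0] → █  [on edge]
    (2,6)@(5, 13): e=[12,16,4] → █
    (3,6)@(7, 13): e=[8,16,8] → █
    (4,6)@(9, 13): e=[4,16,12] → █
    (5,6)@(11, 13): e=[0,16,16] → ·  [on edge]
    (1,7)@(3, 15): e=[60,-16,-12] → ·
    (2,7)@(5, 15): e=[56,-16,-8] → ·
    (3,7)@(7, 15): e=[52,-16,-4] → ·
    (4,7)@(9, 15): e=[48,-16,0] → ·  [on edge]
    (7,8)@(15, 17): e=[80,-48,0] → ·  [on edge]
    (10,9)@(21, 19): e=[112,-80,0] → ·  [on edge]
  covered (4 px):
    · · · · · · · · · · · ·
    · · · · · · · · · · · ·
    · · · · · · · · · · · ·
    · · · · · · · · · · · ·
    · · · · · · · · · · · ·
    · · · · · · · · · · · ·
    · █ █ █ █ · · · · · · ·
    · · · · · · · · · · · ·
    · · · · · · · · · · · ·
    · · · · · · · · · · · ·
    · · · · · · · · · · · ·
    · · · · · · · · · · · ·

Answer: [[1,6],[2,6],[3,6],[4,6]]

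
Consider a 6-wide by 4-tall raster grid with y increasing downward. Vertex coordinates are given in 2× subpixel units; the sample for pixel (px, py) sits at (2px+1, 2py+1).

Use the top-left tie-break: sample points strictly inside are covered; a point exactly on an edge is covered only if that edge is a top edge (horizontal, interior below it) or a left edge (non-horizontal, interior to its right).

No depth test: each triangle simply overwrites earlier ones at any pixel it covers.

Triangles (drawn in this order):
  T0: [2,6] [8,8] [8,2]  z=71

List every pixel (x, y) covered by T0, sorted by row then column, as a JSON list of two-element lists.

T0:
  2·area = 36  (B↔C swapped to make it positive)
  edge (2, 6)→(8, 2): d=(6,-4) top-left  bias=+0
  edge (8, 2)→(8, 8): d=(0,6) right/bottom  bias=-1
  edge (8, 8)→(2, 6): d=(-6,-2) top-left  bias=+0
    (3,1)@(7, 3): e=[2,6,28] → X
    (4,1)@(9, 3): e=[10,-6,32] → .
    (2,2)@(5, 5): e=[6,18,12] → X
    (4,2)@(9, 5): e=[22,-6,20] → .
    (2,3)@(5, 7): e=[18,18,0] → X  [on edge]
    (4,3)@(9, 7): e=[34,-6,8] → .
  covered (5 px):
    . . . . . .
    . . . X . .
    . . X X . .
    . . X X . .

Answer: [[3,1],[2,2],[3,2],[2,3],[3,3]]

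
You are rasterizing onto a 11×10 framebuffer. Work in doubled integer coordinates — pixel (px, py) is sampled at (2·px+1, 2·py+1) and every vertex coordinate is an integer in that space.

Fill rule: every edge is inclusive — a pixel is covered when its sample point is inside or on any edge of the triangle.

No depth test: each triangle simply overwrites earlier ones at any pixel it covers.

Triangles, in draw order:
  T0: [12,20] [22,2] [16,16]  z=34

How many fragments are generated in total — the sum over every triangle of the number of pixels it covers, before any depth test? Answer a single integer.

T0:
  2·area = 32
  edge (12, 20)→(22, 2): d=(10,-18) inclusive
  edge (22, 2)→(16, 16): d=(-6,14) inclusive
  edge (16, 16)→(12, 20): d=(-4,4) inclusive
    (9,4)@(19, 9): e=[16,0,16] → X  [on edge]
    (10,4)@(21, 9): e=[52,-28,8] → .
    (8,5)@(17, 11): e=[0,16,16] → X  [on edge]
    (9,5)@(19, 11): e=[36,-12,8] → .
    (10,5)@(21, 11): e=[72,-40,0] → .  [on edge]
    (8,6)@(17, 13): e=[20,4,8] → X
    (9,6)@(19, 13): e=[56,-24,0] → .  [on edge]
    (7,7)@(15, 15): e=[4,20,8] → X
    (8,7)@(17, 15): e=[40,-8,0] → .  [on edge]
    (7,8)@(15, 17): e=[24,8,0] → X  [on edge]
    (8,8)@(17, 17): e=[60,-20,-8] → .
    (6,9)@(13, 19): e=[8,24,0] → X  [on edge]
  covered (6 px):
    . . . . . . . . . . .
    . . . . . . . . . . .
    . . . . . . . . . . .
    . . . . . . . . . . .
    . . . . . . . . . X .
    . . . . . . . . X . .
    . . . . . . . . X . .
    . . . . . . . X . . .
    . . . . . . . X . . .
    . . . . . . X . . . .

Result: 6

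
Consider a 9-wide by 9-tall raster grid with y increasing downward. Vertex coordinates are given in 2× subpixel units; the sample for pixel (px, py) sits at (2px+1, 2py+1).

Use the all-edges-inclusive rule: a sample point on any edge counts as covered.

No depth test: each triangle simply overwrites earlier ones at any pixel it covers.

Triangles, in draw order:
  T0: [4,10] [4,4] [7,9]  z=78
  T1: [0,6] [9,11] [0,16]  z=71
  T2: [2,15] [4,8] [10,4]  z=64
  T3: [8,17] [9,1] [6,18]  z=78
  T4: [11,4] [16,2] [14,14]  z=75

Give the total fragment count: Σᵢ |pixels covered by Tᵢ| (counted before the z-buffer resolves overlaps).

T0:
  2·area = 18
  edge (4, 10)→(4, 4): d=(0,-6) inclusive
  edge (4, 4)→(7, 9): d=(3,5) inclusive
  edge (7, 9)→(4, 10): d=(-3,1) inclusive
    (2,3)@(5, 7): e=[6,4,8] → #
    (3,3)@(7, 7): e=[18,-6,6] → ·
    (6,3)@(13, 7): e=[54,-36,0] → ·  [on edge]
    (2,4)@(5, 9): e=[6,10,2] → #
    (3,4)@(7, 9): e=[18,0,0] → #  [on edge]
    (4,4)@(9, 9): e=[30,-10,-2] → ·
    (0,5)@(1, 11): e=[-18,36,0] → ·  [on edge]
    (2,5)@(5, 11): e=[6,16,-4] → ·
    (3,5)@(7, 11): e=[18,6,-6] → ·
  covered (3 px):
    · · · · · · · · ·
    · · · · · · · · ·
    · · · · · · · · ·
    · · # · · · · · ·
    · · # # · · · · ·
    · · · · · · · · ·
    · · · · · · · · ·
    · · · · · · · · ·
    · · · · · · · · ·
T1:
  2·area = 90
  edge (0, 6)→(9, 11): d=(9,5) inclusive
  edge (9, 11)→(0, 16): d=(-9,5) inclusive
  edge (0, 16)→(0, 6): d=(0,-10) inclusive
    (0,3)@(1, 7): e=[4,76,10] → #
    (1,3)@(3, 7): e=[-6,66,30] → ·
    (0,4)@(1, 9): e=[22,58,10] → #
    (1,4)@(3, 9): e=[12,48,30] → #
    (2,4)@(5, 9): e=[2,38,50] → #
    (3,4)@(7, 9): e=[-8,28,70] → ·
    (0,5)@(1, 11): e=[40,40,10] → #
    (3,5)@(7, 11): e=[10,10,70] → #
    (4,5)@(9, 11): e=[0,0,90] → #  [on edge]
    (5,5)@(11, 11): e=[-10,-10,110] → ·
    (0,6)@(1, 13): e=[58,22,10] → #
    (3,6)@(7, 13): e=[28,-8,70] → ·
  covered (13 px):
    · · · · · · · · ·
    · · · · · · · · ·
    · · · · · · · · ·
    # · · · · · · · ·
    # # # · · · · · ·
    # # # # # · · · ·
    # # # · · · · · ·
    # · · · · · · · ·
    · · · · · · · · ·
T2:
  2·area = 34
  edge (2, 15)→(4, 8): d=(2,-7) inclusive
  edge (4, 8)→(10, 4): d=(6,-4) inclusive
  edge (10, 4)→(2, 15): d=(-8,11) inclusive
    (4,2)@(9, 5): e=[29,2,3] → #
    (5,2)@(11, 5): e=[43,10,-19] → ·
    (3,3)@(7, 7): e=[19,6,9] → #
    (4,3)@(9, 7): e=[33,14,-13] → ·
    (2,4)@(5, 9): e=[9,10,15] → #
    (3,4)@(7, 9): e=[23,18,-7] → ·
    (2,5)@(5, 11): e=[13,22,-1] → ·
    (1,6)@(3, 13): e=[3,26,5] → #
    (2,6)@(5, 13): e=[17,34,-17] → ·
    (1,7)@(3, 15): e=[7,38,-11] → ·
  covered (4 px):
    · · · · · · · · ·
    · · · · · · · · ·
    · · · · # · · · ·
    · · · # · · · · ·
    · · # · · · · · ·
    · · · · · · · · ·
    · # · · · · · · ·
    · · · · · · · · ·
    · · · · · · · · ·
T3:
  2·area = 31  (B↔C swapped to make it positive)
  edge (8, 17)→(6, 18): d=(-2,1) inclusive
  edge (6, 18)→(9, 1): d=(3,-17) inclusive
  edge (9, 1)→(8, 17): d=(-1,16) inclusive
    (4,0)@(9, 1): e=[31,0,0] → #  [on edge]
    (5,0)@(11, 1): e=[29,34,-32] → ·
    (4,1)@(9, 3): e=[27,6,-2] → ·
    (3,6)@(7, 13): e=[9,2,20] → #
    (4,6)@(9, 13): e=[7,36,-12] → ·
    (3,7)@(7, 15): e=[5,8,18] → #
    (4,7)@(9, 15): e=[3,42,-14] → ·
    (3,8)@(7, 17): e=[1,14,16] → #
    (4,8)@(9, 17): e=[-1,48,-16] → ·
  covered (4 px):
    · · · · # · · · ·
    · · · · · · · · ·
    · · · · · · · · ·
    · · · · · · · · ·
    · · · · · · · · ·
    · · · · · · · · ·
    · · · # · · · · ·
    · · · # · · · · ·
    · · · # · · · · ·
T4:
  2·area = 56
  edge (11, 4)→(16, 2): d=(5,-2) inclusive
  edge (16, 2)→(14, 14): d=(-2,12) inclusive
  edge (14, 14)→(11, 4): d=(-3,-10) inclusive
    (7,1)@(15, 3): e=[3,10,43] → #
    (8,1)@(17, 3): e=[7,-14,63] → ·
    (6,2)@(13, 5): e=[9,30,17] → #
    (8,2)@(17, 5): e=[17,-18,57] → ·
    (6,3)@(13, 7): e=[19,26,11] → #
    (8,3)@(17, 7): e=[27,-22,51] → ·
    (6,4)@(13, 9): e=[29,22,5] → #
    (7,4)@(15, 9): e=[33,-2,25] → ·
    (6,5)@(13, 11): e=[39,18,-1] → ·
  covered (6 px):
    · · · · · · · · ·
    · · · · · · · # ·
    · · · · · · # # ·
    · · · · · · # # ·
    · · · · · · # · ·
    · · · · · · · · ·
    · · · · · · · · ·
    · · · · · · · · ·
    · · · · · · · · ·

Result: 30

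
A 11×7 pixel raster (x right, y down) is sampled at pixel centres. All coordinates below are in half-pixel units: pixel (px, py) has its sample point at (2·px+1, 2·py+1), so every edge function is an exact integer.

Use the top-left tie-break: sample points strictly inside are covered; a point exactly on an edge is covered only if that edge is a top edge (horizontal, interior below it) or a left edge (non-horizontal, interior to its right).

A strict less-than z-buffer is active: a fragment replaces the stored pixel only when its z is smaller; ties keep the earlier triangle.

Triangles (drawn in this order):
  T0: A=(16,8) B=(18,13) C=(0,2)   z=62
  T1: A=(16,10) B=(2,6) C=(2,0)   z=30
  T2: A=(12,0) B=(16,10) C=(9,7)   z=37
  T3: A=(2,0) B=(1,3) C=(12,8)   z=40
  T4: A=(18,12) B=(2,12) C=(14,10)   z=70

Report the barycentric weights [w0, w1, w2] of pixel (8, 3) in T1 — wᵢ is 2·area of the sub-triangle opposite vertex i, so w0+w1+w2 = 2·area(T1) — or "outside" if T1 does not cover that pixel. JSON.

T0:
  2·area = 68
  edge (16, 8)→(18, 13): d=(2,5) right/bottom  bias=-1
  edge (18, 13)→(0, 2): d=(-18,-11) top-left  bias=+0
  edge (0, 2)→(16, 8): d=(16,6) right/bottom  bias=-1
    (2,2)@(5, 5): e=[49,1,18] → X
    (3,2)@(7, 5): e=[39,23,6] → X
    (4,2)@(9, 5): e=[29,45,-6] → .
    (2,3)@(5, 7): e=[53,-35,50] → .
    (3,3)@(7, 7): e=[43,-13,38] → .
    (4,3)@(9, 7): e=[33,9,26] → X
    (5,3)@(11, 7): e=[23,31,14] → X
    (6,3)@(13, 7): e=[13,53,2] → X
    (7,3)@(15, 7): e=[3,75,-10] → .
    (4,4)@(9, 9): e=[37,-27,58] → .
    (5,4)@(11, 9): e=[27,-5,46] → .
    (6,4)@(13, 9): e=[17,17,34] → X
  covered (9 px):
    . . . . . . . . . . .
    . . . . . . . . . . .
    . . X X . . . . . . .
    . . . . X X X . . . .
    . . . . . . X X . . .
    . . . . . . . X X . .
    . . . . . . . . . . .
T1:
  2·area = 84
  edge (16, 10)→(2, 6): d=(-14,-4) top-left  bias=+0
  edge (2, 6)→(2, 0): d=(0,-6) top-left  bias=+0
  edge (2, 0)→(16, 10): d=(14,10) right/bottom  bias=-1
    (1,0)@(3, 1): e=[74,6,4] → X
    (2,0)@(5, 1): e=[82,18,-16] → .
    (1,1)@(3, 3): e=[46,6,32] → X
    (2,1)@(5, 3): e=[54,18,12] → X
    (3,1)@(7, 3): e=[62,30,-8] → .
    (1,2)@(3, 5): e=[18,6,60] → X
    (3,2)@(7, 5): e=[34,30,20] → X
    (4,2)@(9, 5): e=[42,42,0] → .  [on edge]
    (1,3)@(3, 7): e=[-10,6,88] → .
    (2,3)@(5, 7): e=[-2,18,68] → .
    (3,3)@(7, 7): e=[6,30,48] → X
    (4,3)@(9, 7): e=[14,42,28] → X
  covered (10 px):
    . X . . . . . . . . .
    . X X . . . . . . . .
    . X X X . . . . . . .
    . . . X X X . . . . .
    . . . . . . X . . . .
    . . . . . . . . . . .
    . . . . . . . . . . .
T2:
  2·area = 58
  edge (12, 0)→(16, 10): d=(4,10) right/bottom  bias=-1
  edge (16, 10)→(9, 7): d=(-7,-3) top-left  bias=+0
  edge (9, 7)→(12, 0): d=(3,-7) top-left  bias=+0
    (5,1)@(11, 3): e=[22,34,2] → X
    (6,1)@(13, 3): e=[2,40,16] → X
    (7,1)@(15, 3): e=[-18,46,30] → .
    (5,2)@(11, 5): e=[30,20,8] → X
    (7,2)@(15, 5): e=[-10,32,36] → .
    (4,3)@(9, 7): e=[58,0,0] → X  [on edge]
    (7,3)@(15, 7): e=[-2,18,42] → .
    (4,4)@(9, 9): e=[66,-14,6] → .
    (5,4)@(11, 9): e=[46,-8,20] → .
    (6,4)@(13, 9): e=[26,-2,34] → .
    (7,4)@(15, 9): e=[6,4,48] → X
    (8,4)@(17, 9): e=[-14,10,62] → .
  covered (8 px):
    . . . . . . . . . . .
    . . . . . X X . . . .
    . . . . . X X . . . .
    . . . . X X X . . . .
    . . . . . . . X . . .
    . . . . . . . . . . .
    . . . . . . . . . . .
T3:
  2·area = 38  (B↔C swapped to make it positive)
  edge (2, 0)→(12, 8): d=(10,8) right/bottom  bias=-1
  edge (12, 8)→(1, 3): d=(-11,-5) top-left  bias=+0
  edge (1, 3)→(2, 0): d=(1,-3) top-left  bias=+0
    (1,0)@(3, 1): e=[2,32,4] → X
    (2,0)@(5, 1): e=[-14,42,10] → .
    (0,1)@(1, 3): e=[38,0,0] → X  [on edge]
    (2,1)@(5, 3): e=[6,20,12] → X
    (3,1)@(7, 3): e=[-10,30,18] → .
    (0,2)@(1, 5): e=[58,-22,2] → .
    (1,2)@(3, 5): e=[42,-12,8] → .
    (2,2)@(5, 5): e=[26,-2,14] → .
    (3,2)@(7, 5): e=[10,8,20] → X
    (4,2)@(9, 5): e=[-6,18,26] → .
    (3,3)@(7, 7): e=[30,-14,22] → .
  covered (5 px):
    . X . . . . . . . . .
    X X X . . . . . . . .
    . . . X . . . . . . .
    . . . . . . . . . . .
    . . . . . . . . . . .
    . . . . . . . . . . .
    . . . . . . . . . . .
T4:
  2·area = 32
  edge (18, 12)→(2, 12): d=(-16,0) right/bottom  bias=-1
  edge (2, 12)→(14, 10): d=(12,-2) top-left  bias=+0
  edge (14, 10)→(18, 12): d=(4,2) right/bottom  bias=-1
    (4,5)@(9, 11): e=[16,2,14] → X
    (5,5)@(11, 11): e=[16,6,10] → X
    (6,5)@(13, 11): e=[16,10,6] → X
    (7,5)@(15, 11): e=[16,14,2] → X
    (8,5)@(17, 11): e=[16,18,-2] → .
    (4,6)@(9, 13): e=[-16,26,22] → .
    (5,6)@(11, 13): e=[-16,30,18] → .
    (6,6)@(13, 13): e=[-16,34,14] → .
    (7,6)@(15, 13): e=[-16,38,10] → .
  covered (4 px):
    . . . . . . . . . . .
    . . . . . . . . . . .
    . . . . . . . . . . .
    . . . . . . . . . . .
    . . . . . . . . . . .
    . . . . X X X X . . .
    . . . . . . . . . . .

Answer: "outside"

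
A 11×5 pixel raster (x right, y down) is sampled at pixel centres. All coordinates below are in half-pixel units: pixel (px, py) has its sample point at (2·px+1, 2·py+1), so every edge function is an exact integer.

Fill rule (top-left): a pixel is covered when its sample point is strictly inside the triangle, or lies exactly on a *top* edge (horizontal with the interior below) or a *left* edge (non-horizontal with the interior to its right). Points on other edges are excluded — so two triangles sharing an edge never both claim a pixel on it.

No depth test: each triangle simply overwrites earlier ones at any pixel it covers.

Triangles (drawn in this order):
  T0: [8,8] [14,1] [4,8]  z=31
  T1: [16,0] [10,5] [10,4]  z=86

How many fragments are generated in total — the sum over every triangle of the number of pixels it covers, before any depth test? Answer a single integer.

T0:
  2·area = 28  (B↔C swapped to make it positive)
  edge (8, 8)→(4, 8): d=(-4,0) right/bottom  bias=-1
  edge (4, 8)→(14, 1): d=(10,-7) top-left  bias=+0
  edge (14, 1)→(8, 8): d=(-6,7) right/bottom  bias=-1
    (4,2)@(9, 5): e=[12,5,11] → #
    (5,2)@(11, 5): e=[12,19,-3] → ·
    (3,3)@(7, 7): e=[4,11,13] → #
    (4,3)@(9, 7): e=[4,25,-1] → ·
    (3,4)@(7, 9): e=[-4,31,1] → ·
  covered (2 px):
    · · · · · · · · · · ·
    · · · · · · · · · · ·
    · · · · # · · · · · ·
    · · · # · · · · · · ·
    · · · · · · · · · · ·
T1:
  2·area = 6
  edge (16, 0)→(10, 5): d=(-6,5) right/bottom  bias=-1
  edge (10, 5)→(10, 4): d=(0,-1) top-left  bias=+0
  edge (10, 4)→(16, 0): d=(6,-4) top-left  bias=+0
  covered (0 px):
    · · · · · · · · · · ·
    · · · · · · · · · · ·
    · · · · · · · · · · ·
    · · · · · · · · · · ·
    · · · · · · · · · · ·

Final: 2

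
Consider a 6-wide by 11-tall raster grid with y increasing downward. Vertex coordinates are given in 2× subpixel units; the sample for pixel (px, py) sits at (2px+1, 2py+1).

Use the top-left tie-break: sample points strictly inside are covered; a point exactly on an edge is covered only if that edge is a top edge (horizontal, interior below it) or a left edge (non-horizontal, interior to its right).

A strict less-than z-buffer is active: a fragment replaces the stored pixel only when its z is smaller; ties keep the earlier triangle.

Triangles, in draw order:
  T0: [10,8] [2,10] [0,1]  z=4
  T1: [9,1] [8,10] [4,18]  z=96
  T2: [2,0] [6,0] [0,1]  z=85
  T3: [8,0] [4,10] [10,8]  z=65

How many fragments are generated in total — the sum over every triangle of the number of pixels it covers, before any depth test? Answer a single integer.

T0:
  2·area = 76
  edge (10, 8)→(2, 10): d=(-8,2) right/bottom  bias=-1
  edge (2, 10)→(0, 1): d=(-2,-9) top-left  bias=+0
  edge (0, 1)→(10, 8): d=(10,7) right/bottom  bias=-1
    (0,1)@(1, 3): e=[58,5,13] → █
    (1,1)@(3, 3): e=[54,23,-1] → ·
    (0,2)@(1, 5): e=[42,1,33] → █
    (1,2)@(3, 5): e=[38,19,19] → █
    (2,2)@(5, 5): e=[34,37,5] → █
    (3,2)@(7, 5): e=[30,55,-9] → ·
    (0,3)@(1, 7): e=[26,-3,53] → ·
    (1,3)@(3, 7): e=[22,15,39] → █
    (3,3)@(7, 7): e=[14,51,11] → █
    (4,3)@(9, 7): e=[10,69,-3] → ·
    (1,4)@(3, 9): e=[6,11,59] → █
    (3,4)@(7, 9): e=[-2,47,31] → ·
  covered (9 px):
    · · · · · ·
    █ · · · · ·
    █ █ █ · · ·
    · █ █ █ · ·
    · █ █ · · ·
    · · · · · ·
    · · · · · ·
    · · · · · ·
    · · · · · ·
    · · · · · ·
    · · · · · ·
T1:
  2·area = 28
  edge (9, 1)→(8, 10): d=(-1,9) right/bottom  bias=-1
  edge (8, 10)→(4, 18): d=(-4,8) right/bottom  bias=-1
  edge (4, 18)→(9, 1): d=(5,-17) top-left  bias=+0
    (4,0)@(9, 1): e=[0,28,0] → ·  [on edge]
    (3,4)@(7, 9): e=[10,12,6] → █
    (4,4)@(9, 9): e=[-8,-4,40] → ·
    (3,5)@(7, 11): e=[8,4,16] → █
    (4,5)@(9, 11): e=[-10,-12,50] → ·
    (3,6)@(7, 13): e=[6,-4,26] → ·
    (2,7)@(5, 15): e=[22,4,2] → █
    (3,7)@(7, 15): e=[4,-12,36] → ·
    (2,8)@(5, 17): e=[20,-4,12] → ·
    (3,9)@(7, 19): e=[0,-28,56] → ·  [on edge]
  covered (3 px):
    · · · · · ·
    · · · · · ·
    · · · · · ·
    · · · · · ·
    · · · █ · ·
    · · · █ · ·
    · · · · · ·
    · · █ · · ·
    · · · · · ·
    · · · · · ·
    · · · · · ·
T2:
  2·area = 4
  edge (2, 0)→(6, 0): d=(4,0) top-left  bias=+0
  edge (6, 0)→(0, 1): d=(-6,1) right/bottom  bias=-1
  edge (0, 1)→(2, 0): d=(2,-1) top-left  bias=+0
  covered (0 px):
    · · · · · ·
    · · · · · ·
    · · · · · ·
    · · · · · ·
    · · · · · ·
    · · · · · ·
    · · · · · ·
    · · · · · ·
    · · · · · ·
    · · · · · ·
    · · · · · ·
T3:
  2·area = 52  (B↔C swapped to make it positive)
  edge (8, 0)→(10, 8): d=(2,8) right/bottom  bias=-1
  edge (10, 8)→(4, 10): d=(-6,2) right/bottom  bias=-1
  edge (4, 10)→(8, 0): d=(4,-10) top-left  bias=+0
    (3,1)@(7, 3): e=[14,36,2] → █
    (4,1)@(9, 3): e=[-2,32,22] → ·
    (3,2)@(7, 5): e=[18,24,10] → █
    (4,2)@(9, 5): e=[2,20,30] → █
    (5,2)@(11, 5): e=[-14,16,50] → ·
    (3,3)@(7, 7): e=[22,12,18] → █
    (5,3)@(11, 7): e=[-10,4,58] → ·
    (2,4)@(5, 9): e=[42,4,6] → █
    (3,4)@(7, 9): e=[26,0,26] → ·  [on edge]
    (4,4)@(9, 9): e=[10,-4,46] → ·
    (0,5)@(1, 11): e=[78,0,-26] → ·  [on edge]
    (2,5)@(5, 11): e=[46,-8,14] → ·
  covered (6 px):
    · · · · · ·
    · · · █ · ·
    · · · █ █ ·
    · · · █ █ ·
    · · █ · · ·
    · · · · · ·
    · · · · · ·
    · · · · · ·
    · · · · · ·
    · · · · · ·
    · · · · · ·

Result: 18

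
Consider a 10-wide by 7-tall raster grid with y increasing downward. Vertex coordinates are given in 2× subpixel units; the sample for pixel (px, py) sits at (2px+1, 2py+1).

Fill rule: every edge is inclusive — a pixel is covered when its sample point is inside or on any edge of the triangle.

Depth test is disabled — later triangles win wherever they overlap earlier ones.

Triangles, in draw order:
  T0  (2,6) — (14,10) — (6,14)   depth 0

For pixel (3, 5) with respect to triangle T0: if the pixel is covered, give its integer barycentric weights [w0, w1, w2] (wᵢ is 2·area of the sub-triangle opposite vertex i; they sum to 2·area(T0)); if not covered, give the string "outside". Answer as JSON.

T0:
  2·area = 80
  edge (2, 6)→(14, 10): d=(12,4) inclusive
  edge (14, 10)→(6, 14): d=(-8,4) inclusive
  edge (6, 14)→(2, 6): d=(-4,-8) inclusive
    (1,3)@(3, 7): e=[8,68,4] → X
    (2,3)@(5, 7): e=[0,60,20] → X  [on edge]
    (3,3)@(7, 7): e=[-8,52,36] → .
    (1,4)@(3, 9): e=[32,52,-4] → .
    (2,4)@(5, 9): e=[24,44,12] → X
    (3,4)@(7, 9): e=[16,36,28] → X
    (4,4)@(9, 9): e=[8,28,44] → X
    (5,4)@(11, 9): e=[0,20,60] → X  [on edge]
    (6,4)@(13, 9): e=[-8,12,76] → .
    (2,5)@(5, 11): e=[48,28,4] → X
    (6,5)@(13, 11): e=[16,-4,68] → .
    (8,5)@(17, 11): e=[0,-20,100] → .  [on edge]
  covered (11 px):
    . . . . . . . . . .
    . . . . . . . . . .
    . . . . . . . . . .
    . X X . . . . . . .
    . . X X X X . . . .
    . . X X X X . . . .
    . . . X . . . . . .

Final: [20,20,40]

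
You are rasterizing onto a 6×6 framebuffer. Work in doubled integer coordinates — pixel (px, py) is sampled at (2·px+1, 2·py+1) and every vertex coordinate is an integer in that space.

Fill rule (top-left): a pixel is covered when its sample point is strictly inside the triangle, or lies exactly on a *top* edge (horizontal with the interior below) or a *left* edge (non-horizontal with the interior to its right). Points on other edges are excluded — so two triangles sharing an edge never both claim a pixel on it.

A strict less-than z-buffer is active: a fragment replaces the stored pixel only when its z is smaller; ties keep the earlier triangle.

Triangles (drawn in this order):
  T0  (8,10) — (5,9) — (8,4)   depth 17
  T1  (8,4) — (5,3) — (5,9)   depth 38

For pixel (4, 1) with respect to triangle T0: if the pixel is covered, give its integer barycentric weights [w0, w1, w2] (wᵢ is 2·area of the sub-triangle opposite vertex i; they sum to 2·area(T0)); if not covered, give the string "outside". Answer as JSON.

T0:
  2·area = 18
  edge (8, 10)→(5, 9): d=(-3,-1) top-left  bias=+0
  edge (5, 9)→(8, 4): d=(3,-5) top-left  bias=+0
  edge (8, 4)→(8, 10): d=(0,6) right/bottom  bias=-1
    (3,3)@(7, 7): e=[8,4,6] → X
    (4,3)@(9, 7): e=[10,14,-6] → .
    (2,4)@(5, 9): e=[0,0,18] → X  [on edge]
    (4,4)@(9, 9): e=[4,20,-6] → .
    (2,5)@(5, 11): e=[-6,6,18] → .
    (3,5)@(7, 11): e=[-4,16,6] → .
    (5,5)@(11, 11): e=[0,36,-18] → .  [on edge]
  covered (3 px):
    . . . . . .
    . . . . . .
    . . . . . .
    . . . X . .
    . . X X . .
    . . . . . .
T1:
  2·area = 18  (B↔C swapped to make it positive)
  edge (8, 4)→(5, 9): d=(-3,5) right/bottom  bias=-1
  edge (5, 9)→(5, 3): d=(0,-6) top-left  bias=+0
  edge (5, 3)→(8, 4): d=(3,1) right/bottom  bias=-1
    (2,0)@(5, 1): e=[24,0,-6] → .  [on edge]
    (2,1)@(5, 3): e=[18,0,0] → .  [on edge]
    (2,2)@(5, 5): e=[12,0,6] → X  [on edge]
    (3,2)@(7, 5): e=[2,12,4] → X
    (4,2)@(9, 5): e=[-8,24,2] → .
    (5,2)@(11, 5): e=[-18,36,0] → .  [on edge]
    (2,3)@(5, 7): e=[6,0,12] → X  [on edge]
    (3,3)@(7, 7): e=[-4,12,10] → .
    (2,4)@(5, 9): e=[0,0,18] → .  [on edge]
    (2,5)@(5, 11): e=[-6,0,24] → .  [on edge]
  covered (3 px):
    . . . . . .
    . . . . . .
    . . X X . .
    . . X . . .
    . . . . . .
    . . . . . .

Result: "outside"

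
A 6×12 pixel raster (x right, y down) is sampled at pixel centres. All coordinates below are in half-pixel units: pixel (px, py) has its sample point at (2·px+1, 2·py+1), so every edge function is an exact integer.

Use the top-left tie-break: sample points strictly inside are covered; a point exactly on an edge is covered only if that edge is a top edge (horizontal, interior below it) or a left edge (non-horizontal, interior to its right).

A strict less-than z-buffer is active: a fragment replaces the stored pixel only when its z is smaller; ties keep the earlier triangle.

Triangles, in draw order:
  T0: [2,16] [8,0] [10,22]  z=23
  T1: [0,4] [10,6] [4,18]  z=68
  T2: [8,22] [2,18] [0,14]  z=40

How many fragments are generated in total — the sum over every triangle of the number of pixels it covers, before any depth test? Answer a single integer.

T0:
  2·area = 164
  edge (2, 16)→(8, 0): d=(6,-16) top-left  bias=+0
  edge (8, 0)→(10, 22): d=(2,22) right/bottom  bias=-1
  edge (10, 22)→(2, 16): d=(-8,-6) top-left  bias=+0
    (3,1)@(7, 3): e=[2,28,134] → X
    (4,1)@(9, 3): e=[34,-16,146] → .
    (3,2)@(7, 5): e=[14,32,118] → X
    (4,2)@(9, 5): e=[46,-12,130] → .
    (3,3)@(7, 7): e=[26,36,102] → X
    (4,3)@(9, 7): e=[58,-8,114] → .
    (2,4)@(5, 9): e=[6,84,74] → X
    (4,4)@(9, 9): e=[70,-4,98] → .
    (2,5)@(5, 11): e=[18,88,58] → X
    (4,5)@(9, 11): e=[82,0,82] → .  [on edge]
    (2,6)@(5, 13): e=[30,92,42] → X
    (4,6)@(9, 13): e=[94,4,66] → X
  covered (20 px):
    . . . . . .
    . . . X . .
    . . . X . .
    . . . X . .
    . . X X . .
    . . X X . .
    . . X X X .
    . X X X X .
    . . X X X .
    . . . X X .
    . . . . X .
    . . . . . .
T1:
  2·area = 132
  edge (0, 4)→(10, 6): d=(10,2) right/bottom  bias=-1
  edge (10, 6)→(4, 18): d=(-6,12) right/bottom  bias=-1
  edge (4, 18)→(0, 4): d=(-4,-14) top-left  bias=+0
    (0,2)@(1, 5): e=[8,114,10] → X
    (1,2)@(3, 5): e=[4,90,38] → X
    (2,2)@(5, 5): e=[0,66,66] → .  [on edge]
    (0,3)@(1, 7): e=[28,102,2] → X
    (2,3)@(5, 7): e=[20,54,58] → X
    (3,3)@(7, 7): e=[16,30,86] → X
    (4,3)@(9, 7): e=[12,6,114] → X
    (5,3)@(11, 7): e=[8,-18,142] → .
    (0,4)@(1, 9): e=[48,90,-6] → .
    (1,4)@(3, 9): e=[44,66,22] → X
    (4,4)@(9, 9): e=[32,-6,106] → .
    (1,5)@(3, 11): e=[64,54,14] → X
  covered (16 px):
    . . . . . .
    . . . . . .
    X X . . . .
    X X X X X .
    . X X X . .
    . X X X . .
    . X X . . .
    . . X . . .
    . . . . . .
    . . . . . .
    . . . . . .
    . . . . . .
T2:
  2·area = 16
  edge (8, 22)→(2, 18): d=(-6,-4) top-left  bias=+0
  edge (2, 18)→(0, 14): d=(-2,-4) top-left  bias=+0
  edge (0, 14)→(8, 22): d=(8,8) right/bottom  bias=-1
    (0,7)@(1, 15): e=[14,2,0] → .  [on edge]
    (1,8)@(3, 17): e=[10,6,0] → .  [on edge]
    (2,9)@(5, 19): e=[6,10,0] → .  [on edge]
    (3,10)@(7, 21): e=[2,14,0] → .  [on edge]
    (4,11)@(9, 23): e=[-2,18,0] → .  [on edge]
  covered (0 px):
    . . . . . .
    . . . . . .
    . . . . . .
    . . . . . .
    . . . . . .
    . . . . . .
    . . . . . .
    . . . . . .
    . . . . . .
    . . . . . .
    . . . . . .
    . . . . . .

Final: 36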